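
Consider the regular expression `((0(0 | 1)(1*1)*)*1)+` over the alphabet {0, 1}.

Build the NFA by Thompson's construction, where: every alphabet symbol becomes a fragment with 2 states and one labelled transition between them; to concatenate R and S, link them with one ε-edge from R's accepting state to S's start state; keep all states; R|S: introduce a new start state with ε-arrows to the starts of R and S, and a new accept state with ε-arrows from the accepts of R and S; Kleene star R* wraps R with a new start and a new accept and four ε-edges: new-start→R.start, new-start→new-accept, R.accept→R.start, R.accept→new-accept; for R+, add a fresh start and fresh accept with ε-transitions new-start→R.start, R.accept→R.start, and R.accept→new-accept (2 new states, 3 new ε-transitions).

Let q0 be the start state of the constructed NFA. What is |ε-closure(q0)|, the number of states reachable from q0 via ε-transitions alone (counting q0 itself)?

5

Let C(F) = |ε-closure(F.start)| within fragment F, and note whether F accepts ε. Symbol fragments have C = 1 and do not accept ε. Then:
  0 | 1 : new start ε-reaches every alternative's start; none of them accept ε, so the new accept is not reached: C = 1 + 1 + 1 = 3
  1* : the star's fresh start ε-reaches both the body's start and the fresh accept: C = 2 + 1 = 3
  1*1 : C = 3 + 1 = 4 (closure spills across the concat boundary because the left factor accepts ε)
  (1*1)* : new start has ε-edges to the inner start and to the new accept, so C = 2 + 4 = 6
  0(0 | 1)(1*1)* : C equals the left operand's closure size = 1 (its accept is not ε-reachable, so the closure stops there)
  (0(0 | 1)(1*1)*)* : C = 1 (new start) + 1 (body) + 1 (new accept) = 3
  (0(0 | 1)(1*1)*)*1 : the left operand accepts ε, so the closure extends into the next operand (via the concat ε-link); C = 3 + 1 = 4
  ((0(0 | 1)(1*1)*)*1)+ : C = 1 + 4 = 5 (the body doesn't accept ε, so the new accept is not reached)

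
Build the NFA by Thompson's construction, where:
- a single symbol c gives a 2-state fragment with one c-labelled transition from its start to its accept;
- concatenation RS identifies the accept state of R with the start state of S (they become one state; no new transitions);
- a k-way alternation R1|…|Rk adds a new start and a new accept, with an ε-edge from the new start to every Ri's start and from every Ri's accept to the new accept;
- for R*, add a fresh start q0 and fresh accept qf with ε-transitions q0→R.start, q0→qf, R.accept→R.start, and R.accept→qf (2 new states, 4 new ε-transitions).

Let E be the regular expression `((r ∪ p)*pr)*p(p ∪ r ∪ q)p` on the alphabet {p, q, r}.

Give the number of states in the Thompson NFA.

21

Recursing over subexpressions:
Each of the 9 symbol leaves contributes a 2-state fragment.
  r ∪ p → 6 states
  (r ∪ p)* → 8 states
  (r ∪ p)*pr → 10 states
  ((r ∪ p)*pr)* → 12 states
  p ∪ r ∪ q → 8 states
  ((r ∪ p)*pr)*p(p ∪ r ∪ q)p → 21 states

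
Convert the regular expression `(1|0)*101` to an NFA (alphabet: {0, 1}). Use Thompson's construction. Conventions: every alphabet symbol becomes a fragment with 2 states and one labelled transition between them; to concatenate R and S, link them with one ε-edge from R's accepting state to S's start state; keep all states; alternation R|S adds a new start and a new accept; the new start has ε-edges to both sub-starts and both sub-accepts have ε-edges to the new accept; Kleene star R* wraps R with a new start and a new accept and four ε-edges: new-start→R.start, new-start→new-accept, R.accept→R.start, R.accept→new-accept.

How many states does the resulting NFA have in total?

14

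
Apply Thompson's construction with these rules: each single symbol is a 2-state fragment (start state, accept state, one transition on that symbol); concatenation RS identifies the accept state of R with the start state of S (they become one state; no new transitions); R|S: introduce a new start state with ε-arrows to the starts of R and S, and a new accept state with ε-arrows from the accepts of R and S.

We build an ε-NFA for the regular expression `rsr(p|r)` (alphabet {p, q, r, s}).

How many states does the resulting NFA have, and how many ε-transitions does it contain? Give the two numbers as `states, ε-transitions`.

9, 4

Per subexpression:
Each of the 5 symbol leaves contributes 2 states and 0 ε-transitions.
  p|r — 6 states, 4 ε-transitions
  rsr(p|r) — 9 states, 4 ε-transitions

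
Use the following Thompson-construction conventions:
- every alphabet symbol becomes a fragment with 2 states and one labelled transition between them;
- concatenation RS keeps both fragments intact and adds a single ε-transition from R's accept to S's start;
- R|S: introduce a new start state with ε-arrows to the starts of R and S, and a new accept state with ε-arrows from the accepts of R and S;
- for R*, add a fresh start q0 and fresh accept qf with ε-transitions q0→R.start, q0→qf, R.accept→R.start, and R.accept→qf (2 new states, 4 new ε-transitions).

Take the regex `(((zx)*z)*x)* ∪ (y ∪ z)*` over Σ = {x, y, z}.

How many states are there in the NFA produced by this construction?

Bottom-up over the parse tree:
Each of the 6 symbol leaves contributes a 2-state fragment.
  zx : 4 states
  (zx)* : 6 states
  (zx)*z : 8 states
  ((zx)*z)* : 10 states
  ((zx)*z)*x : 12 states
  (((zx)*z)*x)* : 14 states
  y ∪ z : 6 states
  (y ∪ z)* : 8 states
  (((zx)*z)*x)* ∪ (y ∪ z)* : 24 states

24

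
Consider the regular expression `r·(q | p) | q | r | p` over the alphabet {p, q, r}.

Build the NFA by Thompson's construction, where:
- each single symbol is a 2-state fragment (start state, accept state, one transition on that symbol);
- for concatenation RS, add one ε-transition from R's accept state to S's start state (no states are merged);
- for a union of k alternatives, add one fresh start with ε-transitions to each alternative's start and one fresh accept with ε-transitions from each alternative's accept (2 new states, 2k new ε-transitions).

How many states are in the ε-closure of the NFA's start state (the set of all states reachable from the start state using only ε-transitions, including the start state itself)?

5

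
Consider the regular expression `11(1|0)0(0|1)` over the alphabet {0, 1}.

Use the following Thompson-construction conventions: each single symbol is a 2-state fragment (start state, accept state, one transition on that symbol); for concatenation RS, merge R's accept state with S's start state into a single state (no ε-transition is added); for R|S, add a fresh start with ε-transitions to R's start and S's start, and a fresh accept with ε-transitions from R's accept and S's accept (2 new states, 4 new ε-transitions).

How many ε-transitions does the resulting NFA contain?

Per subexpression:
Each of the 7 symbol leaves contributes 0 ε-transitions.
  1|0 — 4 ε-transitions
  0|1 — 4 ε-transitions
  11(1|0)0(0|1) — 8 ε-transitions

8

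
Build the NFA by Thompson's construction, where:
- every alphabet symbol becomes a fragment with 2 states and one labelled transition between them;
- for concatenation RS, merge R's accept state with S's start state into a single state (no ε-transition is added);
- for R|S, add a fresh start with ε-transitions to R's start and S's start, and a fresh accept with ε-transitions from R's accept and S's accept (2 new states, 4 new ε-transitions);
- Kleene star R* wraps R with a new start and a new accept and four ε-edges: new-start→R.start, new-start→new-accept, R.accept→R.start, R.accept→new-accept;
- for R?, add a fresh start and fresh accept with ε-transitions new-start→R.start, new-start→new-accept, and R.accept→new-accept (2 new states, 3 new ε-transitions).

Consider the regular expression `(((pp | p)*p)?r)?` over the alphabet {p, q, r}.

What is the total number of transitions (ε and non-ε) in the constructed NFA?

19

By structural recursion:
Each of the 5 symbol leaves contributes 1 transition (1 symbol, 0 ε).
  pp — 2 transitions (2 symbol, 0 ε)
  pp | p — 7 transitions (3 symbol, 4 ε)
  (pp | p)* — 11 transitions (3 symbol, 8 ε)
  (pp | p)*p — 12 transitions (4 symbol, 8 ε)
  ((pp | p)*p)? — 15 transitions (4 symbol, 11 ε)
  ((pp | p)*p)?r — 16 transitions (5 symbol, 11 ε)
  (((pp | p)*p)?r)? — 19 transitions (5 symbol, 14 ε)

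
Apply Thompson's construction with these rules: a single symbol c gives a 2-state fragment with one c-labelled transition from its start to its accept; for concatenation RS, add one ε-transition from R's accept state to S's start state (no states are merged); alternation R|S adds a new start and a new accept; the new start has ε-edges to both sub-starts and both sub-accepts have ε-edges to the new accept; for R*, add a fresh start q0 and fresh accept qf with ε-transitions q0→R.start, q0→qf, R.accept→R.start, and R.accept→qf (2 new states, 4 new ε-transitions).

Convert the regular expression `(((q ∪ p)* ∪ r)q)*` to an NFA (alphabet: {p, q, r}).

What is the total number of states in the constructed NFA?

16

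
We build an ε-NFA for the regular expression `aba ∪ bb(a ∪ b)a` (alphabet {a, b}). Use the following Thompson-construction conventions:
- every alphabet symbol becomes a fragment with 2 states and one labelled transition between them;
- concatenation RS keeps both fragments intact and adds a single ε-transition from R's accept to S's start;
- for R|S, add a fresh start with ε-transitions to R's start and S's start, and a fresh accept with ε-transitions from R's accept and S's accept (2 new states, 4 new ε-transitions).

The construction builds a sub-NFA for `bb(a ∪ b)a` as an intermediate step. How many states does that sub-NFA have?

12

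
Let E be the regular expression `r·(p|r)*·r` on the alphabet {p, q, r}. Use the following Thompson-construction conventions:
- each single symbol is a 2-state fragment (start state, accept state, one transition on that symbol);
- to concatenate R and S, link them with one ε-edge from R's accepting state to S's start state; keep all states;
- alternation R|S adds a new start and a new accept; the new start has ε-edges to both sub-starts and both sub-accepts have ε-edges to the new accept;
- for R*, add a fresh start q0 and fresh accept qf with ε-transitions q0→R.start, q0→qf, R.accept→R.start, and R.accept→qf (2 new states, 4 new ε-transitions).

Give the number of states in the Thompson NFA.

12

Bottom-up over the parse tree:
Each of the 4 symbol leaves contributes a 2-state fragment.
  p|r : 6 states
  (p|r)* : 8 states
  r·(p|r)*·r : 12 states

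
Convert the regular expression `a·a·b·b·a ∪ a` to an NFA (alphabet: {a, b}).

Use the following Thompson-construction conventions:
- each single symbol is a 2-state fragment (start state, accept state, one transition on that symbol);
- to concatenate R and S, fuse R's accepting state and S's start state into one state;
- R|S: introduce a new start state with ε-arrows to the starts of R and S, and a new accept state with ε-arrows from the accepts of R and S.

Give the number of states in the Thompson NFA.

Per subexpression:
Each of the 6 symbol leaves contributes a 2-state fragment.
  a·a·b·b·a → 6 states
  a·a·b·b·a ∪ a → 10 states

10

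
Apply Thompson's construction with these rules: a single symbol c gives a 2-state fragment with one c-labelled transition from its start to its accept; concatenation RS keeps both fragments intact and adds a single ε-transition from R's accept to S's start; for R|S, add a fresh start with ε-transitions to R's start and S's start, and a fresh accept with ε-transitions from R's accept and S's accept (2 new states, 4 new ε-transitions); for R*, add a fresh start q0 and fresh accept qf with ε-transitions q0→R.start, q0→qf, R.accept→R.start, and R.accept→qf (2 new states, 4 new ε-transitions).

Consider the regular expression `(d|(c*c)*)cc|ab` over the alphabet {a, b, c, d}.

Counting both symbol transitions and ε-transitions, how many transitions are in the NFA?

27

Building bottom-up:
Each of the 7 symbol leaves contributes 1 transition (1 symbol, 0 ε).
  c* → 5 transitions (1 symbol, 4 ε)
  c*c → 7 transitions (2 symbol, 5 ε)
  (c*c)* → 11 transitions (2 symbol, 9 ε)
  d|(c*c)* → 16 transitions (3 symbol, 13 ε)
  (d|(c*c)*)cc → 20 transitions (5 symbol, 15 ε)
  ab → 3 transitions (2 symbol, 1 ε)
  (d|(c*c)*)cc|ab → 27 transitions (7 symbol, 20 ε)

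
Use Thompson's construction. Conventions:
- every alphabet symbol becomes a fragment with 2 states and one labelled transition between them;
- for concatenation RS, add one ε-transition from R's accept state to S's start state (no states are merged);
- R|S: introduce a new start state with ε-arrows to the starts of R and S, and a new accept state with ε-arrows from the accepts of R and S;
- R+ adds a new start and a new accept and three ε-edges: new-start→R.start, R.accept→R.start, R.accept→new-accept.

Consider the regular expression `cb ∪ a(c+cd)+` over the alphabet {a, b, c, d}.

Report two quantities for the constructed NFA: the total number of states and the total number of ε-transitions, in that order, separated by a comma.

Per subexpression:
Each of the 6 symbol leaves contributes 2 states and 0 ε-transitions.
  cb : 4 states, 1 ε-transition
  c+ : 4 states, 3 ε-transitions
  c+cd : 8 states, 5 ε-transitions
  (c+cd)+ : 10 states, 8 ε-transitions
  a(c+cd)+ : 12 states, 9 ε-transitions
  cb ∪ a(c+cd)+ : 18 states, 14 ε-transitions

18, 14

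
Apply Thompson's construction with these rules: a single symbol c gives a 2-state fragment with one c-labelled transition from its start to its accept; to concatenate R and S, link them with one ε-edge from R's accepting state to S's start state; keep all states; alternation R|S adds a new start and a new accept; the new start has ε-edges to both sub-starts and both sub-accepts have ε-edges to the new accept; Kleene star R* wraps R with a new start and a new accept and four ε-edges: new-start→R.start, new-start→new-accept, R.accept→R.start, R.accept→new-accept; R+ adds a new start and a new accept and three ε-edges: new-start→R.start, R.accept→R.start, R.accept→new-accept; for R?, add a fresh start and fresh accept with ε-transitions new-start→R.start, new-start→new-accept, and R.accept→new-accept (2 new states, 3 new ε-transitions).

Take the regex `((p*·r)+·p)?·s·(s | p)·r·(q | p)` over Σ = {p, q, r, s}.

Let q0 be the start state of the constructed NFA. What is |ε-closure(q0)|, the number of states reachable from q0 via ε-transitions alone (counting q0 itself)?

Let C(F) = |ε-closure(F.start)| within fragment F, and note whether F accepts ε. Symbol fragments have C = 1 and do not accept ε. Then:
  p* : |ε-closure| = 1 (new start) + 1 (body) + 1 (new accept) = 3
  p*·r : the left operand accepts ε, so the closure extends into the next operand (via the concat ε-link); |ε-closure| = 3 + 1 = 4
  (p*·r)+ : |ε-closure| = 1 + 4 = 5 (the body doesn't accept ε, so the new accept is not reached)
  (p*·r)+·p : same as the first factor's closure: |ε-closure| = 5
  ((p*·r)+·p)? : new start has ε-edges to the inner start and to the new accept, so |ε-closure| = 2 + 5 = 7
  s | p : |ε-closure| = 1 + 1 + 1 = 3 (the new accept is not ε-reachable since no branch accepts ε)
  q | p : new start ε-reaches every alternative's start; none of them accept ε, so the new accept is not reached: |ε-closure| = 1 + 1 + 1 = 3
  ((p*·r)+·p)?·s·(s | p)·r·(q | p) : |ε-closure| = 7 + 1 = 8 (closure spills across the concat boundary because the left factor accepts ε)

8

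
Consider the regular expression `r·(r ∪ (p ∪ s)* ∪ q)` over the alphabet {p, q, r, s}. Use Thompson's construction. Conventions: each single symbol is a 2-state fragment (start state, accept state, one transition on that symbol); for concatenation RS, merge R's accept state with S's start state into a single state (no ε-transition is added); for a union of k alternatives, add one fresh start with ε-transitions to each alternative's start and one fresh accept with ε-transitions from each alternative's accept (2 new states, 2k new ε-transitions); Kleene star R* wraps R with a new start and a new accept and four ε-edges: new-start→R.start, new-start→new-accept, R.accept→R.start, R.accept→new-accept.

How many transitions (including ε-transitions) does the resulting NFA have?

Recursing over subexpressions:
Each of the 5 symbol leaves contributes 1 transition (1 symbol, 0 ε).
  p ∪ s → 6 transitions (2 symbol, 4 ε)
  (p ∪ s)* → 10 transitions (2 symbol, 8 ε)
  r ∪ (p ∪ s)* ∪ q → 18 transitions (4 symbol, 14 ε)
  r·(r ∪ (p ∪ s)* ∪ q) → 19 transitions (5 symbol, 14 ε)

19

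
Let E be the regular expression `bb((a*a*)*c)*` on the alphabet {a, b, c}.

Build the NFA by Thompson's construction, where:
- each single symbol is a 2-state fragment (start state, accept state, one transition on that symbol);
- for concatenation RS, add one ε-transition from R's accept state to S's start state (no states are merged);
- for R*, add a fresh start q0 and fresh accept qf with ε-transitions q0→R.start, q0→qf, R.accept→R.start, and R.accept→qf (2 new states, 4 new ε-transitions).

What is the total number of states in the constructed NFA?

18

Recursing over subexpressions:
Each of the 5 symbol leaves contributes a 2-state fragment.
  a* — 4 states
  a* — 4 states
  a*a* — 8 states
  (a*a*)* — 10 states
  (a*a*)*c — 12 states
  ((a*a*)*c)* — 14 states
  bb((a*a*)*c)* — 18 states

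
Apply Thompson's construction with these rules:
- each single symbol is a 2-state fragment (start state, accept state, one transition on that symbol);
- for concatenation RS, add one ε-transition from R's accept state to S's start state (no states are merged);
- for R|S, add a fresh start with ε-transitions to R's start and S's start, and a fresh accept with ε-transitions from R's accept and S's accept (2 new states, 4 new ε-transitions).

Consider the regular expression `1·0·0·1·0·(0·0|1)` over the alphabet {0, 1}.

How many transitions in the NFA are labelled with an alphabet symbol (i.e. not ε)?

Bottom-up over the parse tree:
Each of the 8 symbol leaves contributes exactly 1 symbol transition.
  0·0 → 2 symbol transitions
  0·0|1 → 3 symbol transitions
  1·0·0·1·0·(0·0|1) → 8 symbol transitions

8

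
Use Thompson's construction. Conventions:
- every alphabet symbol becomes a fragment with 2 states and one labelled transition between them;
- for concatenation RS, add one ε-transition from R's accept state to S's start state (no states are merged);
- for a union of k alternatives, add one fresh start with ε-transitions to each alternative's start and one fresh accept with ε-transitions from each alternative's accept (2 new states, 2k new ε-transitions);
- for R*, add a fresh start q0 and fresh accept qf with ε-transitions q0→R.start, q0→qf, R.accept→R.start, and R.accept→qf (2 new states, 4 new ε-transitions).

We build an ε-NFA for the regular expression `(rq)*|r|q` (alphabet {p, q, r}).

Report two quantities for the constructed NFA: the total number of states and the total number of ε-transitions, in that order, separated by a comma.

Bottom-up over the parse tree:
Each of the 4 symbol leaves contributes 2 states and 0 ε-transitions.
  rq → 4 states, 1 ε-transition
  (rq)* → 6 states, 5 ε-transitions
  (rq)*|r|q → 12 states, 11 ε-transitions

12, 11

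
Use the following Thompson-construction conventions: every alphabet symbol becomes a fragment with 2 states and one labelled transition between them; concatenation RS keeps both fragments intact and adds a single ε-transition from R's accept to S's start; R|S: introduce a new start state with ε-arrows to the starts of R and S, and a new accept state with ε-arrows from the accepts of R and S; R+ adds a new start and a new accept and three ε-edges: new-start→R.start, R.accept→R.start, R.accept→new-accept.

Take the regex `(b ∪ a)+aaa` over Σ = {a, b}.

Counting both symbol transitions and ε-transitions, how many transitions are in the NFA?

15

Recursing over subexpressions:
Each of the 5 symbol leaves contributes 1 transition (1 symbol, 0 ε).
  b ∪ a — 6 transitions (2 symbol, 4 ε)
  (b ∪ a)+ — 9 transitions (2 symbol, 7 ε)
  (b ∪ a)+aaa — 15 transitions (5 symbol, 10 ε)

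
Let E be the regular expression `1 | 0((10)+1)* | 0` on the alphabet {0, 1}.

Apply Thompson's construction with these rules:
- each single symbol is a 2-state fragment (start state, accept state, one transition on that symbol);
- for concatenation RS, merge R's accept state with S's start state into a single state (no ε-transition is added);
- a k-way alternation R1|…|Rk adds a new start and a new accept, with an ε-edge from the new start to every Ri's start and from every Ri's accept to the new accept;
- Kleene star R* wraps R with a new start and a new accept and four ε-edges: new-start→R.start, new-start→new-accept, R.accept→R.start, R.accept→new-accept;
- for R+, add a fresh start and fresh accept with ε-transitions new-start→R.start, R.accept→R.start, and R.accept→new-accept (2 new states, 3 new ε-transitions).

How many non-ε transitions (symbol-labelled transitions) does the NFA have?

Building bottom-up:
Each of the 6 symbol leaves contributes exactly 1 symbol transition.
  10 = 2 symbol transitions
  (10)+ = 2 symbol transitions
  (10)+1 = 3 symbol transitions
  ((10)+1)* = 3 symbol transitions
  0((10)+1)* = 4 symbol transitions
  1 | 0((10)+1)* | 0 = 6 symbol transitions

6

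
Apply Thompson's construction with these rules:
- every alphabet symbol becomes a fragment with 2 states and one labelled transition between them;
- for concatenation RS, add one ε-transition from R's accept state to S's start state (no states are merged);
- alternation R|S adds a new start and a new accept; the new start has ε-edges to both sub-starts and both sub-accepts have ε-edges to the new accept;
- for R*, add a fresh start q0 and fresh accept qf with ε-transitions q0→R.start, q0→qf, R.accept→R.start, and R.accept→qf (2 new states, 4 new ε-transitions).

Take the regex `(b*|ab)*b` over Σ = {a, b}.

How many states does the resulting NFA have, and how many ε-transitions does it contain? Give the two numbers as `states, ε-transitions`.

By structural recursion:
Each of the 4 symbol leaves contributes 2 states and 0 ε-transitions.
  b* → 4 states, 4 ε-transitions
  ab → 4 states, 1 ε-transition
  b*|ab → 10 states, 9 ε-transitions
  (b*|ab)* → 12 states, 13 ε-transitions
  (b*|ab)*b → 14 states, 14 ε-transitions

14, 14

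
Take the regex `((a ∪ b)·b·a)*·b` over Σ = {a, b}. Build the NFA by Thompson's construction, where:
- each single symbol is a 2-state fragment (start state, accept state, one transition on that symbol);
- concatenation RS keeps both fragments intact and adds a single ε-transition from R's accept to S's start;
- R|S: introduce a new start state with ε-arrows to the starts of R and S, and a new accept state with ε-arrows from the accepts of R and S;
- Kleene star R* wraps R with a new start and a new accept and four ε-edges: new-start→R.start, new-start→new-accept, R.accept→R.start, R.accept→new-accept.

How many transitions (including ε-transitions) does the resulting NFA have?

Per subexpression:
Each of the 5 symbol leaves contributes 1 transition (1 symbol, 0 ε).
  a ∪ b — 6 transitions (2 symbol, 4 ε)
  (a ∪ b)·b·a — 10 transitions (4 symbol, 6 ε)
  ((a ∪ b)·b·a)* — 14 transitions (4 symbol, 10 ε)
  ((a ∪ b)·b·a)*·b — 16 transitions (5 symbol, 11 ε)

16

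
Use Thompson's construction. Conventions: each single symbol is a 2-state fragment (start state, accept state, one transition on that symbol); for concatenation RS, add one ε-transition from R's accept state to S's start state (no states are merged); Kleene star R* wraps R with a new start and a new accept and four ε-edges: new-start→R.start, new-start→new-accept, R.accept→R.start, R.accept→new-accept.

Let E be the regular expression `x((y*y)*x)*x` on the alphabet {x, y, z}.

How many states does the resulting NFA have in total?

16

By structural recursion:
Each of the 5 symbol leaves contributes a 2-state fragment.
  y* — 4 states
  y*y — 6 states
  (y*y)* — 8 states
  (y*y)*x — 10 states
  ((y*y)*x)* — 12 states
  x((y*y)*x)*x — 16 states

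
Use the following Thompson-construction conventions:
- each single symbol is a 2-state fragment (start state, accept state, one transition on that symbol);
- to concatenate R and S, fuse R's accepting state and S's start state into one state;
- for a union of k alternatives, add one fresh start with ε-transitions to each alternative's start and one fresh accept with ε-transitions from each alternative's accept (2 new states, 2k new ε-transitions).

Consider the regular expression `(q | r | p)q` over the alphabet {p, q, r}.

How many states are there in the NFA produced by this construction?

9

Recursing over subexpressions:
Each of the 4 symbol leaves contributes a 2-state fragment.
  q | r | p : 8 states
  (q | r | p)q : 9 states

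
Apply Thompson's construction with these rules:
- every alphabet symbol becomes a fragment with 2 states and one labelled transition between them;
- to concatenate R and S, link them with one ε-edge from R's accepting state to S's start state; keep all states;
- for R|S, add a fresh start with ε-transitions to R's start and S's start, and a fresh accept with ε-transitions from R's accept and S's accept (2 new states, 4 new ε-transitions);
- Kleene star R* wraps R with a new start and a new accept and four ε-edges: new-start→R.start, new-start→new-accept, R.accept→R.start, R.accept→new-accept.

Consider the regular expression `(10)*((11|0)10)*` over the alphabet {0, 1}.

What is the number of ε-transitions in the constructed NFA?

17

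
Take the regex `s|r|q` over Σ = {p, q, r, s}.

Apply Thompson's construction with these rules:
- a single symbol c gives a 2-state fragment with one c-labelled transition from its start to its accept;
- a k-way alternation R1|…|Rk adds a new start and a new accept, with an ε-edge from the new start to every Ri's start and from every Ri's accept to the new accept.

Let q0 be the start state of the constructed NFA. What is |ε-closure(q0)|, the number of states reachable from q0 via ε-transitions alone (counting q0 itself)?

Work bottom-up. For each fragment F, track |ε-closure(F.start)| and whether F's accept lies in that closure (i.e. whether F accepts ε). A single-symbol fragment has closure size 1 and does not accept ε.
  s|r|q — new start ε-reaches every alternative's start; none of them accept ε, so the new accept is not reached: |closure| = 1 + 1 + 1 + 1 = 4

4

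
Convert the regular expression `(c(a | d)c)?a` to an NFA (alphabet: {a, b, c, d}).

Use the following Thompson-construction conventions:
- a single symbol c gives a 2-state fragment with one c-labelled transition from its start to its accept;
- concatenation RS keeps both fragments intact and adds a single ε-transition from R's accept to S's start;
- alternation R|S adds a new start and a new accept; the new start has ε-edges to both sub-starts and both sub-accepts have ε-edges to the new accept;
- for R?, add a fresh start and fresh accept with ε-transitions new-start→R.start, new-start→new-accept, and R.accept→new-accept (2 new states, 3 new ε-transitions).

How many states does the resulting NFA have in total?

14

Building bottom-up:
Each of the 5 symbol leaves contributes a 2-state fragment.
  a | d = 6 states
  c(a | d)c = 10 states
  (c(a | d)c)? = 12 states
  (c(a | d)c)?a = 14 states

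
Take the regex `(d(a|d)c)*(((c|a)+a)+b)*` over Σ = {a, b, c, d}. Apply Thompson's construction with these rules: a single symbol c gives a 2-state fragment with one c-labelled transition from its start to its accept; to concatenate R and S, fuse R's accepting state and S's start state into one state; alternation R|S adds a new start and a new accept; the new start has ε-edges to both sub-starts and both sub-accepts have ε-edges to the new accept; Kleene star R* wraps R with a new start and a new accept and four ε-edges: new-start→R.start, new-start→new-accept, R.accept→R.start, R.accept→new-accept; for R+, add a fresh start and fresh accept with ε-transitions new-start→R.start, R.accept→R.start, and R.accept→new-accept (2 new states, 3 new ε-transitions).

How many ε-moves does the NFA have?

By structural recursion:
Each of the 8 symbol leaves contributes 0 ε-transitions.
  a|d : 4 ε-transitions
  d(a|d)c : 4 ε-transitions
  (d(a|d)c)* : 8 ε-transitions
  c|a : 4 ε-transitions
  (c|a)+ : 7 ε-transitions
  (c|a)+a : 7 ε-transitions
  ((c|a)+a)+ : 10 ε-transitions
  ((c|a)+a)+b : 10 ε-transitions
  (((c|a)+a)+b)* : 14 ε-transitions
  (d(a|d)c)*(((c|a)+a)+b)* : 22 ε-transitions

22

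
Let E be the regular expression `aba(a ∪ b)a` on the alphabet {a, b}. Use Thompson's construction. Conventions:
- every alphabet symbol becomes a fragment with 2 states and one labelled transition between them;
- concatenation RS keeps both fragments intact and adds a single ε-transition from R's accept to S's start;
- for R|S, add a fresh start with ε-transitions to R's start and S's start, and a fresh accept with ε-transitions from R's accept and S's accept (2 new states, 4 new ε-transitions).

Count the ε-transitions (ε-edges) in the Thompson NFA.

By structural recursion:
Each of the 6 symbol leaves contributes 0 ε-transitions.
  a ∪ b → 4 ε-transitions
  aba(a ∪ b)a → 8 ε-transitions

8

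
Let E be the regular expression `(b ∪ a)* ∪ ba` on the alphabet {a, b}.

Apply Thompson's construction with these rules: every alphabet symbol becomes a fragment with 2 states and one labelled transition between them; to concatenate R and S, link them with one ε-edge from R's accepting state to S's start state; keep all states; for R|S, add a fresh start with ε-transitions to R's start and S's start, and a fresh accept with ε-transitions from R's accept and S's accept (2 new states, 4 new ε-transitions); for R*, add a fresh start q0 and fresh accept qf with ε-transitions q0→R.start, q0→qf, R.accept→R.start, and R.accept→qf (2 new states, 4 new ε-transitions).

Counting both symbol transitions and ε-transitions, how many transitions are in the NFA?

17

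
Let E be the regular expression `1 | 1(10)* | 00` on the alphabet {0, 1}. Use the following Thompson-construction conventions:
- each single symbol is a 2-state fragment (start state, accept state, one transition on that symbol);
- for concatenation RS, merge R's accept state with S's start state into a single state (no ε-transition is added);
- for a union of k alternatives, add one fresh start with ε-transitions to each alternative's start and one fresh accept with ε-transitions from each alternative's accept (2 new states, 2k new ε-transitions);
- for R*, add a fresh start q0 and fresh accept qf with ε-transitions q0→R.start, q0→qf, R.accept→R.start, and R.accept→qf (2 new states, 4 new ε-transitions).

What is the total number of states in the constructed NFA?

13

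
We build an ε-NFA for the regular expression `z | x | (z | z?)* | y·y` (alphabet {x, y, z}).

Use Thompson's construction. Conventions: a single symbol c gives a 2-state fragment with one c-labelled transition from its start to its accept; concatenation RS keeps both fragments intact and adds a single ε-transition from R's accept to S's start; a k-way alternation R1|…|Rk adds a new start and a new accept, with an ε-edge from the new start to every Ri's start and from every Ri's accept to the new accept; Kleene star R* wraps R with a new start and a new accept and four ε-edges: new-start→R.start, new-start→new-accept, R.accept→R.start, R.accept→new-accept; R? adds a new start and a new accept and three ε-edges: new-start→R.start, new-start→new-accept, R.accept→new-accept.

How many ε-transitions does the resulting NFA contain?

Bottom-up over the parse tree:
Each of the 6 symbol leaves contributes 0 ε-transitions.
  z? → 3 ε-transitions
  z | z? → 7 ε-transitions
  (z | z?)* → 11 ε-transitions
  y·y → 1 ε-transition
  z | x | (z | z?)* | y·y → 20 ε-transitions

20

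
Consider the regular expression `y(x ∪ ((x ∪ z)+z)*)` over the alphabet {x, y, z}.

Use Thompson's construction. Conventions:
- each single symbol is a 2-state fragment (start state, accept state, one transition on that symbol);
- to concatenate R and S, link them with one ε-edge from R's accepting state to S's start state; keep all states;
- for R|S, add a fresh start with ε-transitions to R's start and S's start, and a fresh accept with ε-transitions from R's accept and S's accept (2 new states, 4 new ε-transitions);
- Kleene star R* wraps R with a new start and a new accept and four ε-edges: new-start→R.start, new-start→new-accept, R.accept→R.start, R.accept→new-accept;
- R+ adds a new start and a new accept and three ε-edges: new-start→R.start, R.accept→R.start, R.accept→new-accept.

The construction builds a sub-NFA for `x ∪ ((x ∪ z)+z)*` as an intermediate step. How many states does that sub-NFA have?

Fragment for `x ∪ ((x ∪ z)+z)*`:
Each of the 4 symbol leaves contributes a 2-state fragment.
  x ∪ z : 6 states
  (x ∪ z)+ : 8 states
  (x ∪ z)+z : 10 states
  ((x ∪ z)+z)* : 12 states
  x ∪ ((x ∪ z)+z)* : 16 states

16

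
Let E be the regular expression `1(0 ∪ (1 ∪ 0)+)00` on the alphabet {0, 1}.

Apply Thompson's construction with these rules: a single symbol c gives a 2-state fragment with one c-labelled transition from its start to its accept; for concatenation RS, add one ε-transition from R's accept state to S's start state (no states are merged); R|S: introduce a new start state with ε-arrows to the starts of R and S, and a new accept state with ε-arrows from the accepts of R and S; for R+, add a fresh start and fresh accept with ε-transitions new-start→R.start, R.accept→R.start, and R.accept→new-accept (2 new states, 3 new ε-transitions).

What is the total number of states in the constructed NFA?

Building bottom-up:
Each of the 6 symbol leaves contributes a 2-state fragment.
  1 ∪ 0 = 6 states
  (1 ∪ 0)+ = 8 states
  0 ∪ (1 ∪ 0)+ = 12 states
  1(0 ∪ (1 ∪ 0)+)00 = 18 states

18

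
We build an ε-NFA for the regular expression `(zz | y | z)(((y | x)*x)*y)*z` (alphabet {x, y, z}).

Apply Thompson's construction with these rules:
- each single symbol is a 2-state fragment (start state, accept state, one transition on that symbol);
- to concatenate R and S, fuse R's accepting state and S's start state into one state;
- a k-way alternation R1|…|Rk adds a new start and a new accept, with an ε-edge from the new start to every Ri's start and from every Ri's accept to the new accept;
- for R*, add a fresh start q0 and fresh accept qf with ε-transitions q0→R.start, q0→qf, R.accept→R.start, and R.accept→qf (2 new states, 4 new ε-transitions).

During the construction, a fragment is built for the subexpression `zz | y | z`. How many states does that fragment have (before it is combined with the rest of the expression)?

9

Fragment for `zz | y | z`:
Each of the 4 symbol leaves contributes a 2-state fragment.
  zz = 3 states
  zz | y | z = 9 states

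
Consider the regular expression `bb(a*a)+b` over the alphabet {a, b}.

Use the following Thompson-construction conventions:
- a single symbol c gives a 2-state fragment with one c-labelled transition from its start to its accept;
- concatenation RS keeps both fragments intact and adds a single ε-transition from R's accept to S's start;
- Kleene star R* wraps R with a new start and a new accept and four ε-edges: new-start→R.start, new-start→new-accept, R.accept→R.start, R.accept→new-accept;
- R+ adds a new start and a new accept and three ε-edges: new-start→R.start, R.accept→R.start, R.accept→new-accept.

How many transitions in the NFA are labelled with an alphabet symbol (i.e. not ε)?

5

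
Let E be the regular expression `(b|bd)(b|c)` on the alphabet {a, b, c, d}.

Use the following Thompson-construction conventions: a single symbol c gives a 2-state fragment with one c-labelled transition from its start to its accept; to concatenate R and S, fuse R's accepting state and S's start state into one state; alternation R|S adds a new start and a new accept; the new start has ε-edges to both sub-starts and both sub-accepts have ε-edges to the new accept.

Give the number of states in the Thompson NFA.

Building bottom-up:
Each of the 5 symbol leaves contributes a 2-state fragment.
  bd — 3 states
  b|bd — 7 states
  b|c — 6 states
  (b|bd)(b|c) — 12 states

12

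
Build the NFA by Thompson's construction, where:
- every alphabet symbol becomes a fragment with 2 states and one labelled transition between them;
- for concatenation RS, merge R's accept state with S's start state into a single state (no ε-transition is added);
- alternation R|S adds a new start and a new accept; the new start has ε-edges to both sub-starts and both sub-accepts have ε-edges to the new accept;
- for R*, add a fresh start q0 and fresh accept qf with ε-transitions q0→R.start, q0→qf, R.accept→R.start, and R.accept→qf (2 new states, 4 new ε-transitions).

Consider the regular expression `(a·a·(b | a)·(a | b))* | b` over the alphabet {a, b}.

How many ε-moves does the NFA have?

16

Recursing over subexpressions:
Each of the 7 symbol leaves contributes 0 ε-transitions.
  b | a = 4 ε-transitions
  a | b = 4 ε-transitions
  a·a·(b | a)·(a | b) = 8 ε-transitions
  (a·a·(b | a)·(a | b))* = 12 ε-transitions
  (a·a·(b | a)·(a | b))* | b = 16 ε-transitions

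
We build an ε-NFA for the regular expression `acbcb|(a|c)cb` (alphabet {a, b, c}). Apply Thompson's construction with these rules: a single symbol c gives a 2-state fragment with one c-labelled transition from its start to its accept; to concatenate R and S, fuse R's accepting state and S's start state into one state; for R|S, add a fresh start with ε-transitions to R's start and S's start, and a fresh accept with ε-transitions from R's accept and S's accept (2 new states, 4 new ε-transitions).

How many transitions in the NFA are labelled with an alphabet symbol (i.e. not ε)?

9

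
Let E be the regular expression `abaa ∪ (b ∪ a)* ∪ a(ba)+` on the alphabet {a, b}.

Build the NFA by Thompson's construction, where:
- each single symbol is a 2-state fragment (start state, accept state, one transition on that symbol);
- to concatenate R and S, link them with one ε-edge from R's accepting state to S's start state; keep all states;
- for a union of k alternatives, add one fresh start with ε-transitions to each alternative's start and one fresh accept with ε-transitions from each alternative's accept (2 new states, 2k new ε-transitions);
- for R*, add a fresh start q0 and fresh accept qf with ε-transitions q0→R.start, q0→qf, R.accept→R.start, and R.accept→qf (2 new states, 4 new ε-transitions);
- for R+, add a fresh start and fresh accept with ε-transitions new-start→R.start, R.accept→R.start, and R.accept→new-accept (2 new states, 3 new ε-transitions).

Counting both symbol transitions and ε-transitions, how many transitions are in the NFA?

Per subexpression:
Each of the 9 symbol leaves contributes 1 transition (1 symbol, 0 ε).
  abaa : 7 transitions (4 symbol, 3 ε)
  b ∪ a : 6 transitions (2 symbol, 4 ε)
  (b ∪ a)* : 10 transitions (2 symbol, 8 ε)
  ba : 3 transitions (2 symbol, 1 ε)
  (ba)+ : 6 transitions (2 symbol, 4 ε)
  a(ba)+ : 8 transitions (3 symbol, 5 ε)
  abaa ∪ (b ∪ a)* ∪ a(ba)+ : 31 transitions (9 symbol, 22 ε)

31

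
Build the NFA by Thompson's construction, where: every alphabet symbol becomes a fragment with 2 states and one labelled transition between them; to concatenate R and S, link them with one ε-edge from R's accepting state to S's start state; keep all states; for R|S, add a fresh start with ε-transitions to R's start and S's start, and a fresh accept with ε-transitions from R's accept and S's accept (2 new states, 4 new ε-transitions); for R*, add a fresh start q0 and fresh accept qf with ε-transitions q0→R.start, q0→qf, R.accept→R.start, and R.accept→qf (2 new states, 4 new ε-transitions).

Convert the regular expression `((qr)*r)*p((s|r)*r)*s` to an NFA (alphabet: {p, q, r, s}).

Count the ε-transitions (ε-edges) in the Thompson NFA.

26

Bottom-up over the parse tree:
Each of the 8 symbol leaves contributes 0 ε-transitions.
  qr — 1 ε-transition
  (qr)* — 5 ε-transitions
  (qr)*r — 6 ε-transitions
  ((qr)*r)* — 10 ε-transitions
  s|r — 4 ε-transitions
  (s|r)* — 8 ε-transitions
  (s|r)*r — 9 ε-transitions
  ((s|r)*r)* — 13 ε-transitions
  ((qr)*r)*p((s|r)*r)*s — 26 ε-transitions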